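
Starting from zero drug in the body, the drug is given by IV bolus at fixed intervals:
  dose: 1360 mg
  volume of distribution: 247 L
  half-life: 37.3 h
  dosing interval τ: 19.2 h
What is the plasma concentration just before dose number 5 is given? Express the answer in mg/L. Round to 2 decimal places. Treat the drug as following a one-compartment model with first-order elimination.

C₀ per dose = Dose / Vd = 1360 / 247 = 5.506 mg/L
k = ln2 / t½ = 0.693147 / 37.3 = 0.01858 h⁻¹
Fraction remaining after one interval: r = e^(−kτ) = e^(−0.01858 × 19.2) = 0.7000
Before dose 5, 4 doses have been given (aged 1τ, 2τ, 3τ, 4τ).
C_trough = C₀ × (r + r² + … + r^4) = C₀ × r(1−r^4)/(1−r)
        = 5.506 × 0.7000 × (1 − 0.2401) / (1 − 0.7000) = 9.763 mg/L

9.76 mg/L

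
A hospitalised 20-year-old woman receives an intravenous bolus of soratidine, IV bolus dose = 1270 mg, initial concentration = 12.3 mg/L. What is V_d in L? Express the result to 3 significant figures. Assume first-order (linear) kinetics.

103 L

Vd = Dose / C₀ = 1270 / 12.3 = 103.3 L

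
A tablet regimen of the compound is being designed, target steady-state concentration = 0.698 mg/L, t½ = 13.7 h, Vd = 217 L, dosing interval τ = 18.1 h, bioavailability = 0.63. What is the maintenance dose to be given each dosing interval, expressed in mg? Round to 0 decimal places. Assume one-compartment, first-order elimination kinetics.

220 mg

k = ln2 / t½ = 0.693147 / 13.7 = 0.05059 h⁻¹
CL = k × Vd = 0.05059 × 217 = 10.98 L/h
At steady state, F × (Dose/τ) = Css × CL.
Dose = Css × CL × τ / F = 0.698 × 10.98 × 18.1 / 0.63 = 220.2 mg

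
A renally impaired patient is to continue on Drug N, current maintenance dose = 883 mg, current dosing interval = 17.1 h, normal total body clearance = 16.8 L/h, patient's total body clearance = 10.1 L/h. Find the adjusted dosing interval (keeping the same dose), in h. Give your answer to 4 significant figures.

28.44 h

To keep the same average steady-state level, dosing rate must scale with clearance.
CL ratio = 10.1 / 16.8 = 0.6012
New interval (same dose) = 17.1 / 0.6012 = 28.44 h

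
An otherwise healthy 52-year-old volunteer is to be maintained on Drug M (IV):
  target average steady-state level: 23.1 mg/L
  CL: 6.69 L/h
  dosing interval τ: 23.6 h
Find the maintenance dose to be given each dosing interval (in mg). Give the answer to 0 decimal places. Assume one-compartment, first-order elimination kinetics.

At steady state, Dose/τ = Css × CL.
Dose = Css × CL × τ = 23.1 × 6.690 × 23.6 = 3647 mg

3647 mg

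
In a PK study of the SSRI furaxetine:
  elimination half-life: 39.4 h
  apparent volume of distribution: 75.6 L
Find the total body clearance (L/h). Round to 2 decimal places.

1.33 L/h

k = ln2 / t½ = 0.693147 / 39.4 = 0.01759 h⁻¹
CL = k × Vd = 0.01759 × 75.6 = 1.330 L/h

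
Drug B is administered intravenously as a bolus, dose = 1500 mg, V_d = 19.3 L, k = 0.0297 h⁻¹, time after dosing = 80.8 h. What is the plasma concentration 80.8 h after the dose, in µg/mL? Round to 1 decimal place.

C₀ = Dose / Vd = 1500 / 19.3 = 77.72 mg/L
C = C₀ · e^(−k·t) = 77.72 × e^(−0.02970 × 80.8)
  = 77.72 × 0.09074 = 7.052 mg/L
(7.052 mg/L = 7.052 µg/mL)

7.1 µg/mL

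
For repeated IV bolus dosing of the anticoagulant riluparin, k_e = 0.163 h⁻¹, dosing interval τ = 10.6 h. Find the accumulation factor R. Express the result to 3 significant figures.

1.22

e^(−kτ) = e^(−0.1630 × 10.6) = 0.1777
Accumulation ratio R = 1 / (1 − e^(−kτ)) = 1 / (1 − 0.1777) = 1.216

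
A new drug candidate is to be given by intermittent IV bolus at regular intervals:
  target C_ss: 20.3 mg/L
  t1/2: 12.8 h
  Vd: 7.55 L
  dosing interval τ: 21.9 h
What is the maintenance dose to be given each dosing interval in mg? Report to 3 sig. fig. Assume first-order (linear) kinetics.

k = ln2 / t½ = 0.693147 / 12.8 = 0.05415 h⁻¹
CL = k × Vd = 0.05415 × 7.55 = 0.4088 L/h
At steady state, Dose/τ = Css × CL.
Dose = Css × CL × τ = 20.3 × 0.4088 × 21.9 = 181.7 mg

182 mg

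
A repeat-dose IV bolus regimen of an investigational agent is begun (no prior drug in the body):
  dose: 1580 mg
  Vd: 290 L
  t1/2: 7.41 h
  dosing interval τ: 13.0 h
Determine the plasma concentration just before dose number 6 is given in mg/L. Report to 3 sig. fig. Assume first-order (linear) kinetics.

2.29 mg/L

C₀ per dose = Dose / Vd = 1580 / 290 = 5.448 mg/L
k = ln2 / t½ = 0.693147 / 7.41 = 0.09354 h⁻¹
Fraction remaining after one interval: r = e^(−kτ) = e^(−0.09354 × 13.0) = 0.2964
Before dose 6, 5 doses have been given (aged 1τ, 2τ, 3τ, 4τ, 5τ).
C_trough = C₀ × (r + r² + … + r^5) = C₀ × r(1−r^5)/(1−r)
        = 5.448 × 0.2964 × (1 − 0.002288) / (1 − 0.2964) = 2.290 mg/L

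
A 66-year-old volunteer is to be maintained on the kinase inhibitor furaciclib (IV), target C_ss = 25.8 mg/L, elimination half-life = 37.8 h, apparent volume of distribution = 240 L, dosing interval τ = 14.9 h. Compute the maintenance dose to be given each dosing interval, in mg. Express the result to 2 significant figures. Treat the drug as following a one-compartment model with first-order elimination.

1700 mg

k = ln2 / t½ = 0.693147 / 37.8 = 0.01834 h⁻¹
CL = k × Vd = 0.01834 × 240 = 4.402 L/h
At steady state, Dose/τ = Css × CL.
Dose = Css × CL × τ = 25.8 × 4.402 × 14.9 = 1692 mg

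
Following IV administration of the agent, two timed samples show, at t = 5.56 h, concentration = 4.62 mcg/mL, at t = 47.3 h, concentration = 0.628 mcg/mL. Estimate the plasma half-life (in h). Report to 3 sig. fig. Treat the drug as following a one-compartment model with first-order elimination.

14.5 h

k = ln(C₁/C₂) / (t₂ − t₁) = ln(4.62/0.628) / (47.3 − 5.56)
  = 1.996 / 41.74 = 0.04782 h⁻¹
t½ = ln2 / k = 0.693147 / 0.04782 = 14.49 h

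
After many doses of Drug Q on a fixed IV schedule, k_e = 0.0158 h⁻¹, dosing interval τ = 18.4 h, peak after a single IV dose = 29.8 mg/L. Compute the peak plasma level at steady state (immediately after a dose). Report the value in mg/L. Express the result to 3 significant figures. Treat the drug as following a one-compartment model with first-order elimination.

e^(−kτ) = e^(−0.01580 × 18.4) = 0.7477
Accumulation ratio R = 1 / (1 − e^(−kτ)) = 1 / (1 − 0.7477) = 3.964
Steady-state peak = C₀ × R = 29.8 × 3.964 = 118.1 mg/L

118 mg/L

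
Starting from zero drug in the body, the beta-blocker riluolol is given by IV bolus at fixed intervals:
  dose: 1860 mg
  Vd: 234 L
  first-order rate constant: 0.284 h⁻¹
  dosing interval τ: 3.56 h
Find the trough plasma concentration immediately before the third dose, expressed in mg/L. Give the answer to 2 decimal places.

C₀ per dose = Dose / Vd = 1860 / 234 = 7.949 mg/L
Fraction remaining after one interval: r = e^(−kτ) = e^(−0.2840 × 3.56) = 0.3638
Before dose 3, 2 doses have been given (aged 1τ, 2τ).
C_trough = C₀ × (r + r²) = 7.949 × (0.3638 + 0.1324) = 3.944 mg/L

3.94 mg/L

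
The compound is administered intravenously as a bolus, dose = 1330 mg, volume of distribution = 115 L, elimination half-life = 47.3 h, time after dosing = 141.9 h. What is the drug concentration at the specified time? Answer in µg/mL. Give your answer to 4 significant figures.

C₀ = Dose / Vd = 1330 / 115 = 11.57 mg/L
k = ln2 / t½ = 0.693147 / 47.3 = 0.01465 h⁻¹
t / t½ = 141.9 / 47.3 = 3 half-lives
C = C₀ × (1/2)^3 = 11.57 × 0.1250 = 1.446 mg/L
(1.446 mg/L = 1.446 µg/mL)

1.446 µg/mL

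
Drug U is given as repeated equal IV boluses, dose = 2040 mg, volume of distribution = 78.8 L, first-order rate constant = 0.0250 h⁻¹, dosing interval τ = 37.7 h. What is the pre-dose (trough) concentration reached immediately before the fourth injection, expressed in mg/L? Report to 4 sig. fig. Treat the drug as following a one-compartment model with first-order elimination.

15.55 mg/L

C₀ per dose = Dose / Vd = 2040 / 78.8 = 25.89 mg/L
Fraction remaining after one interval: r = e^(−kτ) = e^(−0.02500 × 37.7) = 0.3897
Before dose 4, 3 doses have been given (aged 1τ, 2τ, 3τ).
C_trough = C₀ × (r + r² + … + r^3) = C₀ × r(1−r^3)/(1−r)
        = 25.89 × 0.3897 × (1 − 0.05918) / (1 − 0.3897) = 15.55 mg/L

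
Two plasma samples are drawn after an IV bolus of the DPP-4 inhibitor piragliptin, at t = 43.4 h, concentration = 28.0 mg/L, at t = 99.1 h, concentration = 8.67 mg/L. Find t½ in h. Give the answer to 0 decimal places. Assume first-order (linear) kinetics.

33 h

k = ln(C₁/C₂) / (t₂ − t₁) = ln(28.0/8.67) / (99.1 − 43.4)
  = 1.172 / 55.70 = 0.02104 h⁻¹
t½ = ln2 / k = 0.693147 / 0.02104 = 32.94 h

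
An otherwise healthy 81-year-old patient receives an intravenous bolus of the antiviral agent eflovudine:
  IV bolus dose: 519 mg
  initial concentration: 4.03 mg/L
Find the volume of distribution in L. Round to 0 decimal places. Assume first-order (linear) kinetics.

Vd = Dose / C₀ = 519.0 / 4.03 = 128.8 L

129 L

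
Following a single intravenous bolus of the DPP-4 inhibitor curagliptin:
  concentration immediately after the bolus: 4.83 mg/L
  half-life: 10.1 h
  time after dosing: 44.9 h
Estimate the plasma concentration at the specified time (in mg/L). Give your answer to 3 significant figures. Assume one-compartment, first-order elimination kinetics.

0.222 mg/L

k = ln2 / t½ = 0.693147 / 10.1 = 0.06863 h⁻¹
C = C₀ · e^(−k·t) = 4.830 × e^(−0.06863 × 44.9)
  = 4.830 × 0.04589 = 0.2216 mg/L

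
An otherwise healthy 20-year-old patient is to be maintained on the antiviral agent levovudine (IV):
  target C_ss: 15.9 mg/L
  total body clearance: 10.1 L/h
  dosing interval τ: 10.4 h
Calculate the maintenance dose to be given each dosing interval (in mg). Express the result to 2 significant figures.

At steady state, Dose/τ = Css × CL.
Dose = Css × CL × τ = 15.9 × 10.10 × 10.4 = 1670 mg

1700 mg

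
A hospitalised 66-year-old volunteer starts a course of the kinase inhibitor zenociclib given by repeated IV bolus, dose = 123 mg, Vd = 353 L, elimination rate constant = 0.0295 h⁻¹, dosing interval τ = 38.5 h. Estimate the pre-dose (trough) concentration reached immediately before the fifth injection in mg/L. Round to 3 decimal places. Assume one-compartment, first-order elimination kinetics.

C₀ per dose = Dose / Vd = 123 / 353 = 0.3484 mg/L
Fraction remaining after one interval: r = e^(−kτ) = e^(−0.02950 × 38.5) = 0.3212
Before dose 5, 4 doses have been given (aged 1τ, 2τ, 3τ, 4τ).
C_trough = C₀ × (r + r² + … + r^4) = C₀ × r(1−r^4)/(1−r)
        = 0.3484 × 0.3212 × (1 − 0.01064) / (1 − 0.3212) = 0.1631 mg/L

0.163 mg/L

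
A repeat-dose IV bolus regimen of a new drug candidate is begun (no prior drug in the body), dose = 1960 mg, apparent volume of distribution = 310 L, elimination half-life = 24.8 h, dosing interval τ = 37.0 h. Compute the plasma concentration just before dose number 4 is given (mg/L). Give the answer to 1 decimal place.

C₀ per dose = Dose / Vd = 1960 / 310 = 6.323 mg/L
k = ln2 / t½ = 0.693147 / 24.8 = 0.02795 h⁻¹
Fraction remaining after one interval: r = e^(−kτ) = e^(−0.02795 × 37.0) = 0.3555
Before dose 4, 3 doses have been given (aged 1τ, 2τ, 3τ).
C_trough = C₀ × (r + r² + … + r^3) = C₀ × r(1−r^3)/(1−r)
        = 6.323 × 0.3555 × (1 − 0.04493) / (1 − 0.3555) = 3.331 mg/L

3.3 mg/L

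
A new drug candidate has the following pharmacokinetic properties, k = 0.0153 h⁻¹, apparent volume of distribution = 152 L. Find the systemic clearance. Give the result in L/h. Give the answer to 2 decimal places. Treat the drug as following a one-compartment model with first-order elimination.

2.33 L/h

CL = k × Vd = 0.0153 × 152 = 2.326 L/h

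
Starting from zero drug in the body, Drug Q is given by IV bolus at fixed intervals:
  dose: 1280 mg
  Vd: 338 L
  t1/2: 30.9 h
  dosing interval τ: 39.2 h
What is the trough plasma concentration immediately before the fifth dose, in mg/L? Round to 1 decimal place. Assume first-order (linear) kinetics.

2.6 mg/L

C₀ per dose = Dose / Vd = 1280 / 338 = 3.787 mg/L
k = ln2 / t½ = 0.693147 / 30.9 = 0.02243 h⁻¹
Fraction remaining after one interval: r = e^(−kτ) = e^(−0.02243 × 39.2) = 0.4151
Before dose 5, 4 doses have been given (aged 1τ, 2τ, 3τ, 4τ).
C_trough = C₀ × (r + r² + … + r^4) = C₀ × r(1−r^4)/(1−r)
        = 3.787 × 0.4151 × (1 − 0.02969) / (1 − 0.4151) = 2.608 mg/L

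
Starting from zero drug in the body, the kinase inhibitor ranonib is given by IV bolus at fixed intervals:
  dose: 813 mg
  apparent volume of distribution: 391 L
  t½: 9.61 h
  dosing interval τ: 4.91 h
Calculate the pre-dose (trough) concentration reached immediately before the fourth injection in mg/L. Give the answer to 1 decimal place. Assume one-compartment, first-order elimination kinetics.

C₀ per dose = Dose / Vd = 813 / 391 = 2.079 mg/L
k = ln2 / t½ = 0.693147 / 9.61 = 0.07213 h⁻¹
Fraction remaining after one interval: r = e^(−kτ) = e^(−0.07213 × 4.91) = 0.7018
Before dose 4, 3 doses have been given (aged 1τ, 2τ, 3τ).
C_trough = C₀ × (r + r² + … + r^3) = C₀ × r(1−r^3)/(1−r)
        = 2.079 × 0.7018 × (1 − 0.3457) / (1 − 0.7018) = 3.201 mg/L

3.2 mg/L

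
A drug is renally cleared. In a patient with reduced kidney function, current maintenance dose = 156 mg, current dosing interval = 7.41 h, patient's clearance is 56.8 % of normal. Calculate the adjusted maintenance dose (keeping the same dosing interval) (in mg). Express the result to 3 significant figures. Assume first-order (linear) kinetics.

To keep the same average steady-state level, dosing rate must scale with clearance.
CL ratio = 56.8 / 100 = 0.5680
New dose (same interval) = 156 × 0.5680 = 88.61 mg

88.6 mg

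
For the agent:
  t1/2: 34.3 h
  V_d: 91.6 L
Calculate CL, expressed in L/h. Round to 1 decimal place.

k = ln2 / t½ = 0.693147 / 34.3 = 0.02021 h⁻¹
CL = k × Vd = 0.02021 × 91.6 = 1.851 L/h

1.9 L/h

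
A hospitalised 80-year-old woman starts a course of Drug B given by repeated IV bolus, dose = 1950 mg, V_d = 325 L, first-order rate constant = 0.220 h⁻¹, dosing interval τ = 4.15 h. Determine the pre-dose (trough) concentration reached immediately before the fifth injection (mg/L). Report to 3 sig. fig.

3.92 mg/L

C₀ per dose = Dose / Vd = 1950 / 325 = 6.000 mg/L
Fraction remaining after one interval: r = e^(−kτ) = e^(−0.2200 × 4.15) = 0.4013
Before dose 5, 4 doses have been given (aged 1τ, 2τ, 3τ, 4τ).
C_trough = C₀ × (r + r² + … + r^4) = C₀ × r(1−r^4)/(1−r)
        = 6.000 × 0.4013 × (1 − 0.02593) / (1 − 0.4013) = 3.917 mg/L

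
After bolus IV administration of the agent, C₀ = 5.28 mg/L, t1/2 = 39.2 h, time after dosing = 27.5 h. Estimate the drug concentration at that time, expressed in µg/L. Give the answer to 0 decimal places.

k = ln2 / t½ = 0.693147 / 39.2 = 0.01768 h⁻¹
C = C₀ · e^(−k·t) = 5.280 × e^(−0.01768 × 27.5)
  = 5.280 × 0.6150 = 3.247 mg/L
Convert: 3.247 mg/L × 1000 = 3247 µg/L

3247 µg/L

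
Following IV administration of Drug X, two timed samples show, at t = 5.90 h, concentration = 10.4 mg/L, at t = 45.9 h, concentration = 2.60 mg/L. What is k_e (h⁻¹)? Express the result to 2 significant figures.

k = ln(C₁/C₂) / (t₂ − t₁) = ln(10.4/2.60) / (45.9 − 5.90)
  = 1.386 / 40.00 = 0.03465 h⁻¹

0.035 h⁻¹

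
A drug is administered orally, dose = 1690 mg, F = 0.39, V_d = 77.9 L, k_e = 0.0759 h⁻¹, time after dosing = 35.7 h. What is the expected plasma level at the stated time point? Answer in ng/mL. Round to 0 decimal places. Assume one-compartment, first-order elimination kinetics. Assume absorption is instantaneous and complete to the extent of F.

Amount reaching circulation = F × Dose = 0.39 × 1690 = 659.1 mg
C₀ = F·Dose / Vd = 659.1 / 77.9 = 8.461 mg/L
C = C₀ · e^(−k·t) = 8.461 × e^(−0.07590 × 35.7)
  = 8.461 × 0.06656 = 0.5632 mg/L
Convert: 0.5632 mg/L × 1000 = 563.2 ng/mL

563 ng/mL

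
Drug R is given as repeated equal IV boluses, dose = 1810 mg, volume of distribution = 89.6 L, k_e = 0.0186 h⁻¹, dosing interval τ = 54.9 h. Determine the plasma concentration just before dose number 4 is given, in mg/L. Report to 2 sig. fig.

11 mg/L

C₀ per dose = Dose / Vd = 1810 / 89.6 = 20.20 mg/L
Fraction remaining after one interval: r = e^(−kτ) = e^(−0.01860 × 54.9) = 0.3602
Before dose 4, 3 doses have been given (aged 1τ, 2τ, 3τ).
C_trough = C₀ × (r + r² + … + r^3) = C₀ × r(1−r^3)/(1−r)
        = 20.20 × 0.3602 × (1 − 0.04673) / (1 − 0.3602) = 10.84 mg/L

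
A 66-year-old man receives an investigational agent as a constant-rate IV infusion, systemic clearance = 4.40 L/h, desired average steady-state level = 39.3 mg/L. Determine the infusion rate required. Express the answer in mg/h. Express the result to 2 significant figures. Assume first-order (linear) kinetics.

At steady state, infusion rate R₀ = Css × CL = 39.3 × 4.400 = 172.9 mg/h

170 mg/h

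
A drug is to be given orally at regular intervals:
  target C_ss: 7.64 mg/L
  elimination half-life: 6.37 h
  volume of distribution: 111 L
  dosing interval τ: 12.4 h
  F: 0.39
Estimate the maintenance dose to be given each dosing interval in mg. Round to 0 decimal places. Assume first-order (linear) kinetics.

k = ln2 / t½ = 0.693147 / 6.37 = 0.1088 h⁻¹
CL = k × Vd = 0.1088 × 111 = 12.08 L/h
At steady state, F × (Dose/τ) = Css × CL.
Dose = Css × CL × τ / F = 7.64 × 12.08 × 12.4 / 0.39 = 2934 mg

2934 mg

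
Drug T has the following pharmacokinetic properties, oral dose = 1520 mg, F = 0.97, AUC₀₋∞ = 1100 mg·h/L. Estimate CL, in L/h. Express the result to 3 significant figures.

CL = F·Dose / AUC = 0.97 × 1520 / 1100 = 1.340 L/h

1.34 L/h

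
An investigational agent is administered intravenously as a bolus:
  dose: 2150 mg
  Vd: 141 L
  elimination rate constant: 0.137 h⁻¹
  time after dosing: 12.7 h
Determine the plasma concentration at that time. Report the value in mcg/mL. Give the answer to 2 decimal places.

C₀ = Dose / Vd = 2150 / 141 = 15.25 mg/L
C = C₀ · e^(−k·t) = 15.25 × e^(−0.1370 × 12.7)
  = 15.25 × 0.1755 = 2.676 mg/L
(2.676 mg/L = 2.676 mcg/mL)

2.68 mcg/mL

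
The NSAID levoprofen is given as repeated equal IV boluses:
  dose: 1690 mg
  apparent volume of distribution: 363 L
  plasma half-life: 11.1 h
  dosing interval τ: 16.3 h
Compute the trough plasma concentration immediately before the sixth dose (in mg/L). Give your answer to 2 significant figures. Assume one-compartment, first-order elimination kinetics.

2.6 mg/L

C₀ per dose = Dose / Vd = 1690 / 363 = 4.656 mg/L
k = ln2 / t½ = 0.693147 / 11.1 = 0.06245 h⁻¹
Fraction remaining after one interval: r = e^(−kτ) = e^(−0.06245 × 16.3) = 0.3613
Before dose 6, 5 doses have been given (aged 1τ, 2τ, 3τ, 4τ, 5τ).
C_trough = C₀ × (r + r² + … + r^5) = C₀ × r(1−r^5)/(1−r)
        = 4.656 × 0.3613 × (1 − 0.006157) / (1 − 0.3613) = 2.618 mg/L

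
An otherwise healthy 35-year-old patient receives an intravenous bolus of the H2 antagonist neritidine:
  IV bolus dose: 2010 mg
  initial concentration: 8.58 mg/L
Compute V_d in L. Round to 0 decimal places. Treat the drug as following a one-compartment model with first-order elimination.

234 L

Vd = Dose / C₀ = 2010 / 8.58 = 234.3 L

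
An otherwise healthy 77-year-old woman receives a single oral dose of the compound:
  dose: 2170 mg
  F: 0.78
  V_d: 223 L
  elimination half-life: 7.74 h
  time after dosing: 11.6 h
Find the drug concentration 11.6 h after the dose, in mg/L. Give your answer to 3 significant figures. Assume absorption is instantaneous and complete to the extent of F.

Amount reaching circulation = F × Dose = 0.78 × 2170 = 1693 mg
C₀ = F·Dose / Vd = 1693 / 223 = 7.592 mg/L
k = ln2 / t½ = 0.693147 / 7.74 = 0.08955 h⁻¹
C = C₀ · e^(−k·t) = 7.592 × e^(−0.08955 × 11.6)
  = 7.592 × 0.3539 = 2.687 mg/L

2.69 mg/L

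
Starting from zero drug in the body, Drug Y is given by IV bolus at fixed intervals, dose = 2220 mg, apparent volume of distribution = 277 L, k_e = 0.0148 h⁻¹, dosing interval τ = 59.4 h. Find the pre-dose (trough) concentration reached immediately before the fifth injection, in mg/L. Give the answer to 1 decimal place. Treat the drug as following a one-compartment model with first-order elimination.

5.5 mg/L

C₀ per dose = Dose / Vd = 2220 / 277 = 8.014 mg/L
Fraction remaining after one interval: r = e^(−kτ) = e^(−0.01480 × 59.4) = 0.4151
Before dose 5, 4 doses have been given (aged 1τ, 2τ, 3τ, 4τ).
C_trough = C₀ × (r + r² + … + r^4) = C₀ × r(1−r^4)/(1−r)
        = 8.014 × 0.4151 × (1 − 0.02969) / (1 − 0.4151) = 5.519 mg/L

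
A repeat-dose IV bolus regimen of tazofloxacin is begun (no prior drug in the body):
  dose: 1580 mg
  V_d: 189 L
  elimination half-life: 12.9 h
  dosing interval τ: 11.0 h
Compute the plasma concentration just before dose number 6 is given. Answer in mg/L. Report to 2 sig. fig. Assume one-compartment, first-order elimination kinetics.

C₀ per dose = Dose / Vd = 1580 / 189 = 8.360 mg/L
k = ln2 / t½ = 0.693147 / 12.9 = 0.05373 h⁻¹
Fraction remaining after one interval: r = e^(−kτ) = e^(−0.05373 × 11.0) = 0.5538
Before dose 6, 5 doses have been given (aged 1τ, 2τ, 3τ, 4τ, 5τ).
C_trough = C₀ × (r + r² + … + r^5) = C₀ × r(1−r^5)/(1−r)
        = 8.360 × 0.5538 × (1 − 0.05209) / (1 − 0.5538) = 9.836 mg/L

9.8 mg/L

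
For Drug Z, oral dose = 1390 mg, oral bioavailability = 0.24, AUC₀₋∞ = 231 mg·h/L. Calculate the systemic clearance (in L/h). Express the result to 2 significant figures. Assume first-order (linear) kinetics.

1.4 L/h

CL = F·Dose / AUC = 0.24 × 1390 / 231 = 1.444 L/h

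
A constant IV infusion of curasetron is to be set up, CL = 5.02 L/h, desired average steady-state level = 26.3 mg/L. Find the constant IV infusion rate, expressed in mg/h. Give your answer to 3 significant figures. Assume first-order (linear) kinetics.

At steady state, infusion rate R₀ = Css × CL = 26.3 × 5.020 = 132.0 mg/h

132 mg/h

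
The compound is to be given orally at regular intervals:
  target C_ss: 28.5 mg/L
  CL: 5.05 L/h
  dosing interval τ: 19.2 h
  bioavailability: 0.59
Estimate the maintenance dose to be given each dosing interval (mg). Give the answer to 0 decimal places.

4684 mg

At steady state, F × (Dose/τ) = Css × CL.
Dose = Css × CL × τ / F = 28.5 × 5.050 × 19.2 / 0.59 = 4684 mg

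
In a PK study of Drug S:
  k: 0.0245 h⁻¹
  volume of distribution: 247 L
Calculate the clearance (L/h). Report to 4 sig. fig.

CL = k × Vd = 0.0245 × 247 = 6.052 L/h

6.052 L/h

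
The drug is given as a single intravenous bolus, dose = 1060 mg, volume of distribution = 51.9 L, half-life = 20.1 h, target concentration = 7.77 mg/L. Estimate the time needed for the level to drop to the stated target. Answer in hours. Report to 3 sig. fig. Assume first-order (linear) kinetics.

28.0 h

C₀ = Dose / Vd = 1060 / 51.9 = 20.42 mg/L
k = ln2 / t½ = 0.693147 / 20.1 = 0.03448 h⁻¹
t = ln(C₀ / C) / k = ln(20.42 / 7.77) / 0.03448
  = ln(2.628) / 0.03448 = 0.9662 / 0.03448 = 28.02 h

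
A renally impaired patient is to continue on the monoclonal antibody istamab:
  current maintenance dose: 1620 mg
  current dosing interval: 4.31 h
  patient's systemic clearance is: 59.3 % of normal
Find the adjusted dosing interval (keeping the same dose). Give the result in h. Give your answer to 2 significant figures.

To keep the same average steady-state level, dosing rate must scale with clearance.
CL ratio = 59.3 / 100 = 0.5930
New interval (same dose) = 4.31 / 0.5930 = 7.268 h

7.3 h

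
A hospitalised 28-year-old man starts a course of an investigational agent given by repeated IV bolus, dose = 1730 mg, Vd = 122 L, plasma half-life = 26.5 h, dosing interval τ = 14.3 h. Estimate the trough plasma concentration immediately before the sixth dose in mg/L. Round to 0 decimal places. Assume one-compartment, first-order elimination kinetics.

26 mg/L

C₀ per dose = Dose / Vd = 1730 / 122 = 14.18 mg/L
k = ln2 / t½ = 0.693147 / 26.5 = 0.02616 h⁻¹
Fraction remaining after one interval: r = e^(−kτ) = e^(−0.02616 × 14.3) = 0.6879
Before dose 6, 5 doses have been given (aged 1τ, 2τ, 3τ, 4τ, 5τ).
C_trough = C₀ × (r + r² + … + r^5) = C₀ × r(1−r^5)/(1−r)
        = 14.18 × 0.6879 × (1 − 0.1540) / (1 − 0.6879) = 26.44 mg/L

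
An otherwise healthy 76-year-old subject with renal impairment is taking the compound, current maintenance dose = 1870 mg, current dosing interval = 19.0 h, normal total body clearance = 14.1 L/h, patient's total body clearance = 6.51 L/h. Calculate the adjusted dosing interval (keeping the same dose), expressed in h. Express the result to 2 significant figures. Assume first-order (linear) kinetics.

41 h

To keep the same average steady-state level, dosing rate must scale with clearance.
CL ratio = 6.51 / 14.1 = 0.4617
New interval (same dose) = 19.0 / 0.4617 = 41.15 h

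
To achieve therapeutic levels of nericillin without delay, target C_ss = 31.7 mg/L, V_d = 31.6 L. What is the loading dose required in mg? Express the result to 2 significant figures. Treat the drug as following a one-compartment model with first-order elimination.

LD = Css × Vd = 31.7 × 31.6 = 1002 mg

1000 mg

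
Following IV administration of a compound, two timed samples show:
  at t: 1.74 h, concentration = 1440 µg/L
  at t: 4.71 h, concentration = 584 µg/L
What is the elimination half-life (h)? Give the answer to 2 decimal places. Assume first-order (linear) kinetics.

2.28 h

k = ln(C₁/C₂) / (t₂ − t₁) = ln(1440/584) / (4.71 − 1.74)
  = 0.9025 / 2.970 = 0.3039 h⁻¹
t½ = ln2 / k = 0.693147 / 0.3039 = 2.281 h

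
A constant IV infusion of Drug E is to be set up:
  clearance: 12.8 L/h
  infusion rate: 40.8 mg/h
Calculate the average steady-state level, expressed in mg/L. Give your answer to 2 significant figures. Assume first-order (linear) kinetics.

At steady state Css = R₀ / CL = 40.8 / 12.80 = 3.188 mg/L

3.2 mg/L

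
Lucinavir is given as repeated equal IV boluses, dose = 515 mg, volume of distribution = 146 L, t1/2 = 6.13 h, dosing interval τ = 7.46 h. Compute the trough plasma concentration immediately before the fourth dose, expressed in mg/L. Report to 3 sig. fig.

C₀ per dose = Dose / Vd = 515 / 146 = 3.527 mg/L
k = ln2 / t½ = 0.693147 / 6.13 = 0.1131 h⁻¹
Fraction remaining after one interval: r = e^(−kτ) = e^(−0.1131 × 7.46) = 0.4301
Before dose 4, 3 doses have been given (aged 1τ, 2τ, 3τ).
C_trough = C₀ × (r + r² + … + r^3) = C₀ × r(1−r^3)/(1−r)
        = 3.527 × 0.4301 × (1 − 0.07956) / (1 − 0.4301) = 2.450 mg/L

2.45 mg/L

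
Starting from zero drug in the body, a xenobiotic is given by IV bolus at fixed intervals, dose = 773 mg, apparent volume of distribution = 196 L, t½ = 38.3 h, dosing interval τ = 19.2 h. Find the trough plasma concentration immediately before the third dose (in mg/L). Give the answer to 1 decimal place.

4.8 mg/L

C₀ per dose = Dose / Vd = 773 / 196 = 3.944 mg/L
k = ln2 / t½ = 0.693147 / 38.3 = 0.01810 h⁻¹
Fraction remaining after one interval: r = e^(−kτ) = e^(−0.01810 × 19.2) = 0.7064
Before dose 3, 2 doses have been given (aged 1τ, 2τ).
C_trough = C₀ × (r + r²) = 3.944 × (0.7064 + 0.4990) = 4.754 mg/L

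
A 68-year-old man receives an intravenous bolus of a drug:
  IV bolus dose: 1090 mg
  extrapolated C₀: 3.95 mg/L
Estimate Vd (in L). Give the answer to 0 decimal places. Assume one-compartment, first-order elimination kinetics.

276 L

Vd = Dose / C₀ = 1090 / 3.95 = 275.9 L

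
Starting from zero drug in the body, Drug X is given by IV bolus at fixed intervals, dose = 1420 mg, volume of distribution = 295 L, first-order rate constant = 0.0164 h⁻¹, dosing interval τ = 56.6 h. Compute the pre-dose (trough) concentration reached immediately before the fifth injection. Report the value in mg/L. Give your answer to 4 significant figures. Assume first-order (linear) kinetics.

3.069 mg/L

C₀ per dose = Dose / Vd = 1420 / 295 = 4.814 mg/L
Fraction remaining after one interval: r = e^(−kτ) = e^(−0.01640 × 56.6) = 0.3952
Before dose 5, 4 doses have been given (aged 1τ, 2τ, 3τ, 4τ).
C_trough = C₀ × (r + r² + … + r^4) = C₀ × r(1−r^4)/(1−r)
        = 4.814 × 0.3952 × (1 − 0.02439) / (1 − 0.3952) = 3.069 mg/L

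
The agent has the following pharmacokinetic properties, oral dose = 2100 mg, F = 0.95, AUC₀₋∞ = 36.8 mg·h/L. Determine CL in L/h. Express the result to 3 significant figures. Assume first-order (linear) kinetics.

54.2 L/h

CL = F·Dose / AUC = 0.95 × 2100 / 36.8 = 54.21 L/h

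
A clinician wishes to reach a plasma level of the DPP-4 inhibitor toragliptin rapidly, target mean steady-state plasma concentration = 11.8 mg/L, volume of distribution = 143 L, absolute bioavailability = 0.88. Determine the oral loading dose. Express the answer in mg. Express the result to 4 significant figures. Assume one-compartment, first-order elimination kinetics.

1918 mg

LD = Css × Vd / F = 11.8 × 143 / 0.88 = 1918 mg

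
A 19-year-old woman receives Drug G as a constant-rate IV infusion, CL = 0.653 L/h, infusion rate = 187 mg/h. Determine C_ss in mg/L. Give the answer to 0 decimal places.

286 mg/L

At steady state Css = R₀ / CL = 187 / 0.6530 = 286.4 mg/L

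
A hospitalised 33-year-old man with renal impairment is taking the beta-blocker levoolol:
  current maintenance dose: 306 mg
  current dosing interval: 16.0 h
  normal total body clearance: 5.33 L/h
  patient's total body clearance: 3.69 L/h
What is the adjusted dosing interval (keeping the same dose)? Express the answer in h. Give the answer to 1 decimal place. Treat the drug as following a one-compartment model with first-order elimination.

To keep the same average steady-state level, dosing rate must scale with clearance.
CL ratio = 3.69 / 5.33 = 0.6923
New interval (same dose) = 16.0 / 0.6923 = 23.11 h

23.1 h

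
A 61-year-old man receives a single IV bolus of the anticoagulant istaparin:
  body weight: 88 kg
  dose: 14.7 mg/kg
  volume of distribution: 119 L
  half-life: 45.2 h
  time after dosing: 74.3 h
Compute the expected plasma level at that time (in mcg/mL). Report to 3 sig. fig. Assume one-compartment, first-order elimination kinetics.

3.48 mcg/mL

Total dose = 14.7 × 88 = 1294 mg
C₀ = Dose / Vd = 1294 / 119 = 10.87 mg/L
k = ln2 / t½ = 0.693147 / 45.2 = 0.01534 h⁻¹
C = C₀ · e^(−k·t) = 10.87 × e^(−0.01534 × 74.3)
  = 10.87 × 0.3199 = 3.477 mg/L
(3.477 mg/L = 3.477 mcg/mL)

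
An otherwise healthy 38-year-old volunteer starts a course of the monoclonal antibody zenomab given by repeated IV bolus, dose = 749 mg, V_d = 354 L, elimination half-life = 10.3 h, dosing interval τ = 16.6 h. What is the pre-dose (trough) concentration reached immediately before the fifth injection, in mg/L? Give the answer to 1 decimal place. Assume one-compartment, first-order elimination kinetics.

C₀ per dose = Dose / Vd = 749 / 354 = 2.116 mg/L
k = ln2 / t½ = 0.693147 / 10.3 = 0.06730 h⁻¹
Fraction remaining after one interval: r = e^(−kτ) = e^(−0.06730 × 16.6) = 0.3272
Before dose 5, 4 doses have been given (aged 1τ, 2τ, 3τ, 4τ).
C_trough = C₀ × (r + r² + … + r^4) = C₀ × r(1−r^4)/(1−r)
        = 2.116 × 0.3272 × (1 − 0.01146) / (1 − 0.3272) = 1.017 mg/L

1.0 mg/L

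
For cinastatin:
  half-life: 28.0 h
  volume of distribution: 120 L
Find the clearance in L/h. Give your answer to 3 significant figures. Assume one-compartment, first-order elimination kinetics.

k = ln2 / t½ = 0.693147 / 28.0 = 0.02476 h⁻¹
CL = k × Vd = 0.02476 × 120 = 2.971 L/h

2.97 L/h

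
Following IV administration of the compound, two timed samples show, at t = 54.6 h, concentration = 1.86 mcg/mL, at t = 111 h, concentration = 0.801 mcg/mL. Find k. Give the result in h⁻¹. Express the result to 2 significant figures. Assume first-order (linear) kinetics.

0.015 h⁻¹

k = ln(C₁/C₂) / (t₂ − t₁) = ln(1.86/0.801) / (111 − 54.6)
  = 0.8425 / 56.40 = 0.01494 h⁻¹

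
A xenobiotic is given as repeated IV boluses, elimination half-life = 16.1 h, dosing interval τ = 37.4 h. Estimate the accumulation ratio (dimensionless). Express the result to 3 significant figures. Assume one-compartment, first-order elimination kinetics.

1.25

k = ln2 / t½ = 0.693147 / 16.1 = 0.04305 h⁻¹
e^(−kτ) = e^(−0.04305 × 37.4) = 0.1999
Accumulation ratio R = 1 / (1 − e^(−kτ)) = 1 / (1 − 0.1999) = 1.250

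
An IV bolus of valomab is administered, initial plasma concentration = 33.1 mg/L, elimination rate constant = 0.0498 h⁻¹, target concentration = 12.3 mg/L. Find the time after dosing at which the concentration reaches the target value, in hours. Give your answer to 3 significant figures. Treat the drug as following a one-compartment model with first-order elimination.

t = ln(C₀ / C) / k = ln(33.10 / 12.3) / 0.04980
  = ln(2.691) / 0.04980 = 0.9899 / 0.04980 = 19.88 h

19.9 h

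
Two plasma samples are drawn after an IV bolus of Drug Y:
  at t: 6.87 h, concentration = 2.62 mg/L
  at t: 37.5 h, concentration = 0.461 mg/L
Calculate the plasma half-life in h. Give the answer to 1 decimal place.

k = ln(C₁/C₂) / (t₂ − t₁) = ln(2.62/0.461) / (37.5 − 6.87)
  = 1.738 / 30.63 = 0.05674 h⁻¹
t½ = ln2 / k = 0.693147 / 0.05674 = 12.22 h

12.2 h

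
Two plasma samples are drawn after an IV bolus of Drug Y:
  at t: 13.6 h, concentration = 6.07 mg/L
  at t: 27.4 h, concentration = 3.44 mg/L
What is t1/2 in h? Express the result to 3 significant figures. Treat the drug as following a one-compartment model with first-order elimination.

k = ln(C₁/C₂) / (t₂ − t₁) = ln(6.07/3.44) / (27.4 − 13.6)
  = 0.5679 / 13.80 = 0.04115 h⁻¹
t½ = ln2 / k = 0.693147 / 0.04115 = 16.84 h

16.8 h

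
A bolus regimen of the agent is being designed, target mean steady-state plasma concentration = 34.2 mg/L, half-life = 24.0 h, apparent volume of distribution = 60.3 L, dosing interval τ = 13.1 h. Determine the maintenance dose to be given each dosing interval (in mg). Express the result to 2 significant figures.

780 mg

k = ln2 / t½ = 0.693147 / 24.0 = 0.02888 h⁻¹
CL = k × Vd = 0.02888 × 60.3 = 1.741 L/h
At steady state, Dose/τ = Css × CL.
Dose = Css × CL × τ = 34.2 × 1.741 × 13.1 = 780.0 mg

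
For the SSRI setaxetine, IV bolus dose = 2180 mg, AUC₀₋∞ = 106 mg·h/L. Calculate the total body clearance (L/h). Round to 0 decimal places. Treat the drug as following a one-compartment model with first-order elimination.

CL = Dose / AUC = 2180 / 106 = 20.57 L/h

21 L/h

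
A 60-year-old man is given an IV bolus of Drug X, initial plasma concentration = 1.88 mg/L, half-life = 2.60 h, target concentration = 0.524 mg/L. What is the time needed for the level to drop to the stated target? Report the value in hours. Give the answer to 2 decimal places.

4.79 h

k = ln2 / t½ = 0.693147 / 2.60 = 0.2666 h⁻¹
t = ln(C₀ / C) / k = ln(1.880 / 0.524) / 0.2666
  = ln(3.588) / 0.2666 = 1.278 / 0.2666 = 4.794 h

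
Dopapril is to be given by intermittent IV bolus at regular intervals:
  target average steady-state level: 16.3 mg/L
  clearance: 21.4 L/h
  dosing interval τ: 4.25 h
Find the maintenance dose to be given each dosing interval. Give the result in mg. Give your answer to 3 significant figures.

1480 mg

At steady state, Dose/τ = Css × CL.
Dose = Css × CL × τ = 16.3 × 21.40 × 4.25 = 1482 mg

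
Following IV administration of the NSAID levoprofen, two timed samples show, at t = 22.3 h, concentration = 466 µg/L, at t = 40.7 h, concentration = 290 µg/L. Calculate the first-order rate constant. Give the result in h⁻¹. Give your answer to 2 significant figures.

k = ln(C₁/C₂) / (t₂ − t₁) = ln(466/290) / (40.7 − 22.3)
  = 0.4743 / 18.40 = 0.02578 h⁻¹

0.026 h⁻¹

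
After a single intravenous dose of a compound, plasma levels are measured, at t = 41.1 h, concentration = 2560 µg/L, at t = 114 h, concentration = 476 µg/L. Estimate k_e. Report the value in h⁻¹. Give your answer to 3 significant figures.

0.0231 h⁻¹

k = ln(C₁/C₂) / (t₂ − t₁) = ln(2560/476) / (114 − 41.1)
  = 1.682 / 72.90 = 0.02307 h⁻¹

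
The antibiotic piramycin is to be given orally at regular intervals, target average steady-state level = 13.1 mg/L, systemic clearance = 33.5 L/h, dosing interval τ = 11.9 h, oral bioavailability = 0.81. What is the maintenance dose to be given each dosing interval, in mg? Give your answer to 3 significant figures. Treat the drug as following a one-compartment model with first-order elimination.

6450 mg

At steady state, F × (Dose/τ) = Css × CL.
Dose = Css × CL × τ / F = 13.1 × 33.50 × 11.9 / 0.81 = 6447 mg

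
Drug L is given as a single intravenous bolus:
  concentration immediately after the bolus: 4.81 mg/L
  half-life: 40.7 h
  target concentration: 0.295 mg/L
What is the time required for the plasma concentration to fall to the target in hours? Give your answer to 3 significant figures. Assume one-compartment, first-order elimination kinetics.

164 h

k = ln2 / t½ = 0.693147 / 40.7 = 0.01703 h⁻¹
t = ln(C₀ / C) / k = ln(4.810 / 0.295) / 0.01703
  = ln(16.31) / 0.01703 = 2.792 / 0.01703 = 163.9 h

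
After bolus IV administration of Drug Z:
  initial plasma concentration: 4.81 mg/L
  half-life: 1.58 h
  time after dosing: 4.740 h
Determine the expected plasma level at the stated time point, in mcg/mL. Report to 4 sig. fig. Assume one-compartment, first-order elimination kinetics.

k = ln2 / t½ = 0.693147 / 1.58 = 0.4387 h⁻¹
t / t½ = 4.740 / 1.58 = 3 half-lives
C = C₀ × (1/2)^3 = 4.810 × 0.1250 = 0.6013 mg/L
(0.6013 mg/L = 0.6013 mcg/mL)

0.6013 mcg/mL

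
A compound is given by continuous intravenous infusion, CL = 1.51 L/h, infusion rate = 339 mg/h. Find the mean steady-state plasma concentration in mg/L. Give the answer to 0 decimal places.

225 mg/L

At steady state Css = R₀ / CL = 339 / 1.510 = 224.5 mg/L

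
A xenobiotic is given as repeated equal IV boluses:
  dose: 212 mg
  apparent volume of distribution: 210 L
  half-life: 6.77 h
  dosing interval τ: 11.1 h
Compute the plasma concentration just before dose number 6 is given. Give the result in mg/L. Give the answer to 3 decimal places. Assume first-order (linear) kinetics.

C₀ per dose = Dose / Vd = 212 / 210 = 1.010 mg/L
k = ln2 / t½ = 0.693147 / 6.77 = 0.1024 h⁻¹
Fraction remaining after one interval: r = e^(−kτ) = e^(−0.1024 × 11.1) = 0.3209
Before dose 6, 5 doses have been given (aged 1τ, 2τ, 3τ, 4τ, 5τ).
C_trough = C₀ × (r + r² + … + r^5) = C₀ × r(1−r^5)/(1−r)
        = 1.010 × 0.3209 × (1 − 0.003403) / (1 − 0.3209) = 0.4756 mg/L

0.476 mg/L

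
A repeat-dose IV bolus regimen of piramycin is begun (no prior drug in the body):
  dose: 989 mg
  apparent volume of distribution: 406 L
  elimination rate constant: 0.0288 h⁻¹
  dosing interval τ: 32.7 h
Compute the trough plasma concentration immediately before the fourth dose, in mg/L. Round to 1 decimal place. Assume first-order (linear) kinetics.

C₀ per dose = Dose / Vd = 989 / 406 = 2.436 mg/L
Fraction remaining after one interval: r = e^(−kτ) = e^(−0.02880 × 32.7) = 0.3899
Before dose 4, 3 doses have been given (aged 1τ, 2τ, 3τ).
C_trough = C₀ × (r + r² + … + r^3) = C₀ × r(1−r^3)/(1−r)
        = 2.436 × 0.3899 × (1 − 0.05927) / (1 − 0.3899) = 1.465 mg/L

1.5 mg/L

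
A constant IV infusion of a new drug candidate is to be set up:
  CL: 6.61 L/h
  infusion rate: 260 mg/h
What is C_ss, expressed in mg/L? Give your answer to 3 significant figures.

At steady state Css = R₀ / CL = 260 / 6.610 = 39.33 mg/L

39.3 mg/L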